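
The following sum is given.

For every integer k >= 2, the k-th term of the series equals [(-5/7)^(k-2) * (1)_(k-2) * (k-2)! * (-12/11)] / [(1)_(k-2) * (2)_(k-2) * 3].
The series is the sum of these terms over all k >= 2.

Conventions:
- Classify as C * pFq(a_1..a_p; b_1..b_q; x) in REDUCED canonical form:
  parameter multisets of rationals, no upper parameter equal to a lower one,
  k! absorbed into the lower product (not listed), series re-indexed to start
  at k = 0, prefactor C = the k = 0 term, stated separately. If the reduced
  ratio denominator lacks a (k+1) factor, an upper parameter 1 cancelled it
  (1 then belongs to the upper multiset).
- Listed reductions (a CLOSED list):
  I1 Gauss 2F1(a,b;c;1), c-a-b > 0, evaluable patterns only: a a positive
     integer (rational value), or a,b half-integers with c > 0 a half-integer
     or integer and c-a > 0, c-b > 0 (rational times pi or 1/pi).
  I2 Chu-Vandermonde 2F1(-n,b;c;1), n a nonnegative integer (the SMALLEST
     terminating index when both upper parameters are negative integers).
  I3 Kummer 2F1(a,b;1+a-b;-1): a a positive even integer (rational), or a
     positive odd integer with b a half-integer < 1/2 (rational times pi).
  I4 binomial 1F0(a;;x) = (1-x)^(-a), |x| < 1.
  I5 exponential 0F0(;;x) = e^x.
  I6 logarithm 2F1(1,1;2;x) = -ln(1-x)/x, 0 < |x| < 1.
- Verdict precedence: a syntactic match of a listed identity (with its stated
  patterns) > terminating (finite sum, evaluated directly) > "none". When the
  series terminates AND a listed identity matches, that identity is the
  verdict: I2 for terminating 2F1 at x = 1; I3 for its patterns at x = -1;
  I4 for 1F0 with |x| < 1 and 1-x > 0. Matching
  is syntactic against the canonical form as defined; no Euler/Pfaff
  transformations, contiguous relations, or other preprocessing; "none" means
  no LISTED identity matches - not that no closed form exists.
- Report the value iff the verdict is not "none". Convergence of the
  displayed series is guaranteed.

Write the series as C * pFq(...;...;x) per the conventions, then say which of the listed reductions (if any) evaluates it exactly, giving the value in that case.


Canonical form: C = -4/11 times 2F1 with upper {1, 1}, lower {2}, x = -5/7. Verdict at x = -5/7: logarithm (I6) matches (the logarithm: parameters (1,1;2), x = -5/7). Hence: (-28/55) * ln(12/7).

Key step: x = (-5/7) and the factorial ratio (prefactor -4/11) (k+a-1)!/(a-1)! is a rising factorial (a)_k.
Adjacent-term ratio: r(k) = (-5/7) * (k+1) (k+1) / [(k+2) (k+1)] - rational in k. x = (-5/7); t_0 = -4/11; negate the roots.


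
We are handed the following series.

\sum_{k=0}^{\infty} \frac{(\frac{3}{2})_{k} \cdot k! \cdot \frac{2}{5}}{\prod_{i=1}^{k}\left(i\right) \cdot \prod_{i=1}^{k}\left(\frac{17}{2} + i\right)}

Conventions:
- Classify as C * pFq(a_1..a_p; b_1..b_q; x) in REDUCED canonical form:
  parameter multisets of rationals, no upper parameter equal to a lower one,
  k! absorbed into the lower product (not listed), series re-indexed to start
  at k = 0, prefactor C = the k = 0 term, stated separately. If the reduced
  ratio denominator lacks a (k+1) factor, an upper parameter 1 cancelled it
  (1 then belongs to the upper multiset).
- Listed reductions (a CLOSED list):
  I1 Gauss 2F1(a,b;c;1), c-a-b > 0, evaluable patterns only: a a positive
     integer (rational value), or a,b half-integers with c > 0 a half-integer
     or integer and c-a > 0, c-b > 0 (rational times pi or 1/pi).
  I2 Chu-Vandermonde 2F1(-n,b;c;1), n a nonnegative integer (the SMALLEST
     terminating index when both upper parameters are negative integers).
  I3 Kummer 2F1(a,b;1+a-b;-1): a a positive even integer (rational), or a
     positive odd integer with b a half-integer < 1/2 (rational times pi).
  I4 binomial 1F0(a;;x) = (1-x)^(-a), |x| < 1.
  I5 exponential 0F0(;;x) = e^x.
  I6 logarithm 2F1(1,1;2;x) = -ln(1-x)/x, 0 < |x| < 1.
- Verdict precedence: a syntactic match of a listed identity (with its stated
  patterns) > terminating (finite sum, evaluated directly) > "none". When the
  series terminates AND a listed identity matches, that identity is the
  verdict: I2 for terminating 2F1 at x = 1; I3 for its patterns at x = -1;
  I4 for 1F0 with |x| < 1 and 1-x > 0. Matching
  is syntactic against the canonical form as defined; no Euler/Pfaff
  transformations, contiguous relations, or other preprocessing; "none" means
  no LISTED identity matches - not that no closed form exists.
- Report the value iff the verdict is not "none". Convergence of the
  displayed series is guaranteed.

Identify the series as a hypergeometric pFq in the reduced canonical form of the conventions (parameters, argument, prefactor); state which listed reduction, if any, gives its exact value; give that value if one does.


With C = \frac{2}{5}: the canonical form is 2F1(1, \frac{3}{2}; \frac{19}{2}; 1). Verdict: the Gauss summation I1 matches (x = 1: the Gamma ratio telescopes since c-a-b = 7 > 0 and a = 1 in Z>0). Hence: \frac{17}{35}.

Key observation: x = 1 and the product of the first k integers (C = 2/5) is k!.
Step ratio: r(k) = 1 * (k+1) (k+\frac{3}{2}) / [(k+\frac{19}{2}) (k+1)] - rational; roots negated = parameters, x = 1, C = \frac{2}{5}.


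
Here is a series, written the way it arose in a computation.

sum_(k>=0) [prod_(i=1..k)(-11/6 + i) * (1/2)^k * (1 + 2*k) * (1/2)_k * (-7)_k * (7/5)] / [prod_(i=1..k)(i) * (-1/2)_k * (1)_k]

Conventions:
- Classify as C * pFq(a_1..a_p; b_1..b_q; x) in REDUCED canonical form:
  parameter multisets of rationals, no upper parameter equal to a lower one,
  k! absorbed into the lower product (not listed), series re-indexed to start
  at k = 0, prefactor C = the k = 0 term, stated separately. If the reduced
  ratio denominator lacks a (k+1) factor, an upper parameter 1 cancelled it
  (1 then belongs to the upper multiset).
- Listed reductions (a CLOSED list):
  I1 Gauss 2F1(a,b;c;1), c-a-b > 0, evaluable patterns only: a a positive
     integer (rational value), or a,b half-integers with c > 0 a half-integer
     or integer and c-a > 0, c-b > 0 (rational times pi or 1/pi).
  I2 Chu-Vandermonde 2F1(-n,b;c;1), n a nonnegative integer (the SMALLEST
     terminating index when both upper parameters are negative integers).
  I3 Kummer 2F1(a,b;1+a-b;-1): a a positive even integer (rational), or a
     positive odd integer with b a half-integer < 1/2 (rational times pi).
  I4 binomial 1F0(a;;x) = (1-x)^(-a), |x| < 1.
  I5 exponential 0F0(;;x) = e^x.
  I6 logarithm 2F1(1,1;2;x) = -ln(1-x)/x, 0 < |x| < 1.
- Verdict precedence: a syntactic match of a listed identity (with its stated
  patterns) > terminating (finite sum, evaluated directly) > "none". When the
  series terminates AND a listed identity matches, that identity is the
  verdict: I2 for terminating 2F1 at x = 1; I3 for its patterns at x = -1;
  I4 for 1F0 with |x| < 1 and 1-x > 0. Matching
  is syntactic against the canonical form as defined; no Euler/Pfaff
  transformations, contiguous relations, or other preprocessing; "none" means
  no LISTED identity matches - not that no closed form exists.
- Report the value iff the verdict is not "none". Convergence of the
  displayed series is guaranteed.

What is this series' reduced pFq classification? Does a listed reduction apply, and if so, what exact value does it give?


Canonical form: C = 7/5 times 3F2 with upper {-7, -5/6, 3/2}, lower {-1/2, 1}, x = 1/2. Verdict: terminating. With -7 upstairs the series is a 8-term polynomial sum; evaluated term by term. Sum: -19701090521/2866544640.

First insight: with t_0 = 7/5, the (2k+1) factor (C = 7/5, x = 1/2) shifts (1/2)_k to (3/2)_k.
Step ratio: r(k) = (1/2) * (k-7) (k-5/6) (k+3/2) / [(k-1/2) (k+1) (k+1)] - rational in k, leading ratio (1/2); with t_0 = 7/5, classification follows.


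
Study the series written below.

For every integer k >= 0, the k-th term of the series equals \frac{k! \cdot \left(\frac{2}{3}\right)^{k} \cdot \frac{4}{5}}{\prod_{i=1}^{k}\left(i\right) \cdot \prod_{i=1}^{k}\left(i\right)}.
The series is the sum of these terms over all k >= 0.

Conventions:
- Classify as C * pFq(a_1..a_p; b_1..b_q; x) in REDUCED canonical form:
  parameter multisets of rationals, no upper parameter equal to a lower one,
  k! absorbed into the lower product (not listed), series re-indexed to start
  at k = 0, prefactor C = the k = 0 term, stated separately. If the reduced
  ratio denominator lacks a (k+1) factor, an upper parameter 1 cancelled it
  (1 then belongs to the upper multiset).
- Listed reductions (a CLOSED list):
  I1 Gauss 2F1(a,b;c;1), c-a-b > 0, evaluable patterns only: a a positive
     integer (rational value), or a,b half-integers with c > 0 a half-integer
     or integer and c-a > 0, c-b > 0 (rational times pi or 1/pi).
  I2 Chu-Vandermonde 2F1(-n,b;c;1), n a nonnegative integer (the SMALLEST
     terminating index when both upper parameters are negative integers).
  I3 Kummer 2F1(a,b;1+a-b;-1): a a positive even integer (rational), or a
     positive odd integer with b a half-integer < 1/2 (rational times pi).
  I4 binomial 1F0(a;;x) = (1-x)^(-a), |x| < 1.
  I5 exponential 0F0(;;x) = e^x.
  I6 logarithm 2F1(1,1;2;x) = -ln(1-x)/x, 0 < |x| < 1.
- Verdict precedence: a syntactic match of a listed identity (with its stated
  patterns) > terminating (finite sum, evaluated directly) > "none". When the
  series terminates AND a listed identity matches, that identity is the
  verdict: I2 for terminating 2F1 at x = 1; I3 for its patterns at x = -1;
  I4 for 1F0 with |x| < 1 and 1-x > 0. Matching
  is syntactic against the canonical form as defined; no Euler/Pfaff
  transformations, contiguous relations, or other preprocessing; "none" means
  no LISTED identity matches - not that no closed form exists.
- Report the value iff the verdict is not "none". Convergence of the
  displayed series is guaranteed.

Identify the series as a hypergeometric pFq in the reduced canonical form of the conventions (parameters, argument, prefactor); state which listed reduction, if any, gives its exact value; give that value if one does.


x = \frac{2}{3} here; the reduced form reads 0F0, upper {-}, lower {-}, C = \frac{4}{5}. Verdict at x = \frac{2}{3}: exponential (I5) matches (the 0F0 exponential series at x = \frac{2}{3}). Exact value: \frac{4}{5} \cdot e^{\frac{2}{3}}.

First insight: t_0 = \frac{4}{5} here, and the product of the first k integers (C = 4/5, x = 2/3) is k!.
Term ratio: r(k) = \frac{2}{3} * 1 / [(k+1)] - poly over poly, x = \frac{2}{3} from leading terms; C = \frac{4}{5} at k = 0.


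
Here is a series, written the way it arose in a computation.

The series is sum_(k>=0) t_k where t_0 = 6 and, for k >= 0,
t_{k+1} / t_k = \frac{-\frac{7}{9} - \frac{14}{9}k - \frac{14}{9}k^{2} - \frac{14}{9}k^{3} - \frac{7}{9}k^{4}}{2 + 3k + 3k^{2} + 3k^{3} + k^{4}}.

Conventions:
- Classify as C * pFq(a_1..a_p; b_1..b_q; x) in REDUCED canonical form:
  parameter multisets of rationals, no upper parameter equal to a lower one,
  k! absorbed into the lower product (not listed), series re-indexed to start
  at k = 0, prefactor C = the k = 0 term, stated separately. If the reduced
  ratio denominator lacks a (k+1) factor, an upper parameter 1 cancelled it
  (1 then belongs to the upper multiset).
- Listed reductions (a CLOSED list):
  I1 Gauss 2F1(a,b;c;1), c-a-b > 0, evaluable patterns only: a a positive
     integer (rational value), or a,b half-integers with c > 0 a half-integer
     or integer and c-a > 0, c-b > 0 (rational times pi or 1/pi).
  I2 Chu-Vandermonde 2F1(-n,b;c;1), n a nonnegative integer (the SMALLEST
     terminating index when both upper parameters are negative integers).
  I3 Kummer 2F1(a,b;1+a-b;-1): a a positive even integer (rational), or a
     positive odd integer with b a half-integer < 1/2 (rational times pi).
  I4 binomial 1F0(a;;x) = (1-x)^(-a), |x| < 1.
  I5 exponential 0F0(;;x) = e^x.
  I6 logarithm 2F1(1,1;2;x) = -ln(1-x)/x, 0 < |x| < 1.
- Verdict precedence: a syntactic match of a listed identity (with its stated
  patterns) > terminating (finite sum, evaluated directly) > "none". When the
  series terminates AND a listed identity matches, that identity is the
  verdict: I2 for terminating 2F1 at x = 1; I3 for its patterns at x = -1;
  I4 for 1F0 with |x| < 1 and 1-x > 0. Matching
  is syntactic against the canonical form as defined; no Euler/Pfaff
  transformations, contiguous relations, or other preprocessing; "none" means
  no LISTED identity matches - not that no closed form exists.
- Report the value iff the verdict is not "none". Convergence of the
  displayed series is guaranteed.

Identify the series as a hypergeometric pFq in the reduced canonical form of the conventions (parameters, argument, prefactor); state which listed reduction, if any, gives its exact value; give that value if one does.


With C = 6: the canonical form is 2F1(1, 1; 2; -\frac{7}{9}). Verdict: logarithm (I6) fires (the logarithm: parameters (1,1;2), x = -\frac{7}{9}). Its exact value is \frac{54}{7} \cdot \ln\left(\frac{16}{9}\right).

Key step: t_0 being 6, the ratio is unreduced: k^2 + 1 divides both sides (C = 6).
Step ratio: r(k) = -\frac{7}{9} * (k+1) (k+1) / [(k+2) (k+1)] - rational; roots negated = parameters, x = -\frac{7}{9}, C = 6.


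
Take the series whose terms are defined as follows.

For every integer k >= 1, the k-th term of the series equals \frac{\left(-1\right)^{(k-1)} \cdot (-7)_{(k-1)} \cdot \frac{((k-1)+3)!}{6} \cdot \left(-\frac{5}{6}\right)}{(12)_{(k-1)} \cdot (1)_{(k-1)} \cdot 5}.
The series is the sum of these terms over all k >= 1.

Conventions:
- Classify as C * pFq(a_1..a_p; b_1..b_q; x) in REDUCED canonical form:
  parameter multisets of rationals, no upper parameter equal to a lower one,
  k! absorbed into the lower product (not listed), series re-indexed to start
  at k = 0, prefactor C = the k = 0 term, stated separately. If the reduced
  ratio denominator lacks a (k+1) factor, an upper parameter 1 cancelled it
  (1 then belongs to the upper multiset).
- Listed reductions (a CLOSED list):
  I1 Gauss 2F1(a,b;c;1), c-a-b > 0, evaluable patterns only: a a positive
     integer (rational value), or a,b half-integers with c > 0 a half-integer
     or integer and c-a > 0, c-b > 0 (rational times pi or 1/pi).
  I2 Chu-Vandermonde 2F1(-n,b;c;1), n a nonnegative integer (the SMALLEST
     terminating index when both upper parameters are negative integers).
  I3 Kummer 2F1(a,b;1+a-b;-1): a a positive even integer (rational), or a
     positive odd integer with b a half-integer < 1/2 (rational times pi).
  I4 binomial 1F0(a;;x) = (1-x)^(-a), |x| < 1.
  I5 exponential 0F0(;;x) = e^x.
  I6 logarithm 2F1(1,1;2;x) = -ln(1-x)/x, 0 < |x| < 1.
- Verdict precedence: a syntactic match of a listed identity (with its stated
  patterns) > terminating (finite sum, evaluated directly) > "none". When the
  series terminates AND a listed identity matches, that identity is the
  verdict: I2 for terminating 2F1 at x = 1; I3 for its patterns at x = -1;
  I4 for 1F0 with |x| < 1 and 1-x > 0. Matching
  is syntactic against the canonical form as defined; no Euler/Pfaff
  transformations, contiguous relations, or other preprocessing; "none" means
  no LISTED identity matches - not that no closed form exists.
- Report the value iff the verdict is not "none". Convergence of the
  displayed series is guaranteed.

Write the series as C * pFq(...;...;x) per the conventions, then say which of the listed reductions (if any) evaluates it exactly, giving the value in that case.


This is -\frac{1}{6} * 2F1(-7, 4; 12; -1) in reduced canonical form. Verdict at x = -1: Kummer's theorem (I3) matches (x = -1; c = 12 equals 1+a-b for upper {-7, 4}: listed pattern). Exact value: -\frac{55}{36}.

The tell: with t_0 = -\frac{1}{6}, the factorial ratio (prefactor -1/6) (k+a-1)!/(a-1)! is a rising factorial (a)_k.
Consecutive-term ratio: r(k) = -1 * (k-7) (k+4) / [(k+12) (k+1)] - poly over poly, x = -1 from leading terms; C = -\frac{1}{6} at k = 0.


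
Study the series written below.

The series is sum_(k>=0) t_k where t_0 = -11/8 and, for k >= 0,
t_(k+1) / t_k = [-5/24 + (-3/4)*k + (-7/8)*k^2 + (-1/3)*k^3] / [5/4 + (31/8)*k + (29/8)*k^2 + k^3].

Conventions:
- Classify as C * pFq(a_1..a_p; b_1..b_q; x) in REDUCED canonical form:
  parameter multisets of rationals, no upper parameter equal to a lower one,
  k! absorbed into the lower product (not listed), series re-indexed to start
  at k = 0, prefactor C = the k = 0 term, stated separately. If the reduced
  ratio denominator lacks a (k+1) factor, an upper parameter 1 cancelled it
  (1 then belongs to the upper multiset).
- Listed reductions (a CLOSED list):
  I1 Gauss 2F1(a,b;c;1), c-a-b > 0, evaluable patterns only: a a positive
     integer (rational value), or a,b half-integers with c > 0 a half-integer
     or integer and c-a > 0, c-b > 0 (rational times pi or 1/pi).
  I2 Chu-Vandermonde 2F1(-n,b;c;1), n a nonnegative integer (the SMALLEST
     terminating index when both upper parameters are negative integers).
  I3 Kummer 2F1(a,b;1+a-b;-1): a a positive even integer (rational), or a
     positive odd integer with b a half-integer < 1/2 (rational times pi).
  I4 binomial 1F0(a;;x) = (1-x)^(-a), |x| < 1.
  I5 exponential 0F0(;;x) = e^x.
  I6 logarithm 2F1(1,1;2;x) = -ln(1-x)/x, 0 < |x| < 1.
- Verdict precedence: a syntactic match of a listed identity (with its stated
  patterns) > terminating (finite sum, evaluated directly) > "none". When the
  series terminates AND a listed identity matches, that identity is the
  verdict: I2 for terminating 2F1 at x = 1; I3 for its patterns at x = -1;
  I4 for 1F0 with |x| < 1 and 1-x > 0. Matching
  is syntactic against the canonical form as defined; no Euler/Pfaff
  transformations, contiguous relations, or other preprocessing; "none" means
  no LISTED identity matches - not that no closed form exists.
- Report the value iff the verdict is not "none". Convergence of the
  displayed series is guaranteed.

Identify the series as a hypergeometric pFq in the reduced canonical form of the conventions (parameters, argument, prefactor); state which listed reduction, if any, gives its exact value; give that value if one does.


Key observation: from the first term -11/8: the parameter 5/8 appears in both the upper and lower lists and cancels.
Term ratio: r(k) = (-1/3) * (k+1) (k+1) / [(k+2) (k+1)] - rational in k. x = (-1/3); t_0 = -11/8; negate the roots.

The series (x = -1/3) is 2F1: upper {1, 1}, lower {2}, prefactor -11/8. Verdict: the I6 logarithm reduction matches (the logarithm: parameters (1,1;2), x = -1/3). Exact value: (-33/8) * ln(4/3).


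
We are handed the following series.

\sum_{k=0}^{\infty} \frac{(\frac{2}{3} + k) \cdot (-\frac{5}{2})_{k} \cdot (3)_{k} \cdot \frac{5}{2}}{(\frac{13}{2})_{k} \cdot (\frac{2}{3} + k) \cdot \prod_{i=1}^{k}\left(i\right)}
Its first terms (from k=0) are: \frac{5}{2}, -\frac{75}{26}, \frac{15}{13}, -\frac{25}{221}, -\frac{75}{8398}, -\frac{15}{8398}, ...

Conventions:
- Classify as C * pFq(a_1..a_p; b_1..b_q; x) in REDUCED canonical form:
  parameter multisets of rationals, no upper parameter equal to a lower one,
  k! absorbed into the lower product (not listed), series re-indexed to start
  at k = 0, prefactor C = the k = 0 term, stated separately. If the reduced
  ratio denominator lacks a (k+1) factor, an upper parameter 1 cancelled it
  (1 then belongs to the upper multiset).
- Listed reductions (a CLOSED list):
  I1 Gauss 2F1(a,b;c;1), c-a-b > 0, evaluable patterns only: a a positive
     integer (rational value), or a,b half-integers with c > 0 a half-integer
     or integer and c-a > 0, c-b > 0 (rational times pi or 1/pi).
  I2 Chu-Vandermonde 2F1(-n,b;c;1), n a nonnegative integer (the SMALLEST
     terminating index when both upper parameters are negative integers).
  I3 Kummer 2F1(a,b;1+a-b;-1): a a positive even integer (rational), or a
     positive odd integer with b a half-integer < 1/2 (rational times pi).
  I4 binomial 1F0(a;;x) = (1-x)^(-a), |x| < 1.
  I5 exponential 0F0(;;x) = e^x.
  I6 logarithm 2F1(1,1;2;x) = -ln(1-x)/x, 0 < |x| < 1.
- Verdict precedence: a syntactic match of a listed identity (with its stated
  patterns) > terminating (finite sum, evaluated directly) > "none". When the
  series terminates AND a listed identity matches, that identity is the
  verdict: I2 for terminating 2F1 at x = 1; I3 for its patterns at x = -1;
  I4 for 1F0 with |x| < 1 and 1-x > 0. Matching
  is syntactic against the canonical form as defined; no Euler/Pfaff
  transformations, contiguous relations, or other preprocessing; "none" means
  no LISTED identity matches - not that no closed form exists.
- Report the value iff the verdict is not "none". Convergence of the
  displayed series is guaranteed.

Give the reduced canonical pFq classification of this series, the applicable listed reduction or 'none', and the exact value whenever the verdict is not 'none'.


Reduced: x = 1, 2F1, upper = {-\frac{5}{2}, 3}, lower = {\frac{13}{2}}, C = \frac{5}{2}. Verdict: the Gauss summation I1 matches (x = 1: the Gamma ratio telescopes since c-a-b = 6 > 0 and a = 3 in Z>0). Exact value: \frac{165}{256}.

Key step: t_0 being \frac{5}{2}, the product of the first k integers (C = 5/2, x = 1) is k!.
Ratio: r(k) = 1 * (k-\frac{5}{2}) (k+3) / [(k+\frac{13}{2}) (k+1)] ; factor over Q: parameters, x = 1, and C = \frac{5}{2}.


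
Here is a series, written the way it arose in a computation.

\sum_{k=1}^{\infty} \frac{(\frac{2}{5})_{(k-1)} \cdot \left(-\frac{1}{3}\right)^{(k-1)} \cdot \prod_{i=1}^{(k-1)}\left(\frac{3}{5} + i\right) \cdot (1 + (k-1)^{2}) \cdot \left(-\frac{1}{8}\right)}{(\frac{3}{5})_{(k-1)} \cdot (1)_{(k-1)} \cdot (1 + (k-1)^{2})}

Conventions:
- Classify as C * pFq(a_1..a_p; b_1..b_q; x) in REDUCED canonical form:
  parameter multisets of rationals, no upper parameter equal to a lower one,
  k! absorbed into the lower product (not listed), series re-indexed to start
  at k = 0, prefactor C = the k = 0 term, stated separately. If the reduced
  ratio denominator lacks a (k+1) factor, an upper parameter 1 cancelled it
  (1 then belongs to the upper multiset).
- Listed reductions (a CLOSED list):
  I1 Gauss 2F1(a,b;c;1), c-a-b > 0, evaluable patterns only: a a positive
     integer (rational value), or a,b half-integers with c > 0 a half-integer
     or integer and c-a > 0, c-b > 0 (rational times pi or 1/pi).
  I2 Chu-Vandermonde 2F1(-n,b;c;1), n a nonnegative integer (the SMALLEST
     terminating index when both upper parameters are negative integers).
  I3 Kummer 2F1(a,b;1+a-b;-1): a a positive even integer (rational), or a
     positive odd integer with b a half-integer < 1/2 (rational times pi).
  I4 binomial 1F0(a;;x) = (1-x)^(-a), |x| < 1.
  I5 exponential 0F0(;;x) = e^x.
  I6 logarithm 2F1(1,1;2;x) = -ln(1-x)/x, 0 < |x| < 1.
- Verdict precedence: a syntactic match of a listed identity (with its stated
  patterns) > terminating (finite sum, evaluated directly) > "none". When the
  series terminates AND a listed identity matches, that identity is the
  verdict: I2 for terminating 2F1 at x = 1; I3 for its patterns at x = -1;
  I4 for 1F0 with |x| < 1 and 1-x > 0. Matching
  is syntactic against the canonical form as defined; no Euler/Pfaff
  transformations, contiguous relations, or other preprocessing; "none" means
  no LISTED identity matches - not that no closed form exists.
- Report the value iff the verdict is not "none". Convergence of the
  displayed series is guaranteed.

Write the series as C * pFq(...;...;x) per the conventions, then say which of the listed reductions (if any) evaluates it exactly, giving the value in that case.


This is -\frac{1}{8} * 2F1(\frac{2}{5}, \frac{8}{5}; \frac{3}{5}; -\frac{1}{3}) in reduced canonical form. Verdict: none here - no I1-I6 shape fits x = -\frac{1}{3} with lower {\frac{3}{5}}.

First insight: x = -\frac{1}{3} and (1)_k (prefactor -1/8) is k! itself.
Term ratio: r(k) = -\frac{1}{3} * (k+\frac{2}{5}) (k+\frac{8}{5}) / [(k+\frac{3}{5}) (k+1)] - rational in k, leading ratio -\frac{1}{3}; with t_0 = -\frac{1}{8}, classification follows.


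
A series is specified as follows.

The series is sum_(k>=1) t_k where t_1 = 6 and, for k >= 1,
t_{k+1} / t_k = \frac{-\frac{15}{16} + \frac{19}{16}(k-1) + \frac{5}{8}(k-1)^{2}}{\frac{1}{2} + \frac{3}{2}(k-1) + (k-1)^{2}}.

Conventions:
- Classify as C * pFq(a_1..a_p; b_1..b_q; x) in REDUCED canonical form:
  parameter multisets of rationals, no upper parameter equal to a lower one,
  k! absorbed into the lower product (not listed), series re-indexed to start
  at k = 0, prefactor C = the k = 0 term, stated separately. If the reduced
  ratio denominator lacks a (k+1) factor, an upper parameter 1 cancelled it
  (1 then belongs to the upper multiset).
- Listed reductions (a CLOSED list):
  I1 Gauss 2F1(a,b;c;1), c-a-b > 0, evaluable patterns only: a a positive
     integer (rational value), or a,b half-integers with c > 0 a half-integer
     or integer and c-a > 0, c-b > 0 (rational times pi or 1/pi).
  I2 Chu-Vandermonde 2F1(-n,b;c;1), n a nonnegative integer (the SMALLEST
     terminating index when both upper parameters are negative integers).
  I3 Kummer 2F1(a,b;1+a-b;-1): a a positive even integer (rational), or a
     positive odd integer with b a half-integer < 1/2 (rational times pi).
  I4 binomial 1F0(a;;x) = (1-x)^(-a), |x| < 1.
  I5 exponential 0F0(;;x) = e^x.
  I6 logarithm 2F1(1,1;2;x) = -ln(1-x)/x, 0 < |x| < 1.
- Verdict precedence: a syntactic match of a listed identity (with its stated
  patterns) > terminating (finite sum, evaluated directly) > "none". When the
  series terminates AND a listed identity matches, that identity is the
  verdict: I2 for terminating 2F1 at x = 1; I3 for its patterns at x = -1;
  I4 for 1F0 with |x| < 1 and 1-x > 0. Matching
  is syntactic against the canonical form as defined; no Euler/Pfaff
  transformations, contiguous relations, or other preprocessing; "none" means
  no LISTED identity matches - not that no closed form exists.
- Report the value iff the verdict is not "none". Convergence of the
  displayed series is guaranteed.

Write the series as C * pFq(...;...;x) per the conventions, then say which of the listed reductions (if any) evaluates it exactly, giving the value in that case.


With C = 6: the canonical form is 2F1(-\frac{3}{5}, \frac{5}{2}; \frac{1}{2}; \frac{5}{8}). Verdict: no listed reduction: x = \frac{5}{8} and upper {-\frac{3}{5}, \frac{5}{2}} fail every I1-I6 pattern.

Structural cue: t_0 = 6 here, and roots of the ratio polynomials (C = 6, x = 5/8) are the negated parameters.
Consecutive-term ratio: r(k) = \frac{5}{8} * (k-\frac{3}{5}) (k+\frac{5}{2}) / [(k+\frac{1}{2}) (k+1)] - rational in k, leading ratio \frac{5}{8}; with t_0 = 6, classification follows.


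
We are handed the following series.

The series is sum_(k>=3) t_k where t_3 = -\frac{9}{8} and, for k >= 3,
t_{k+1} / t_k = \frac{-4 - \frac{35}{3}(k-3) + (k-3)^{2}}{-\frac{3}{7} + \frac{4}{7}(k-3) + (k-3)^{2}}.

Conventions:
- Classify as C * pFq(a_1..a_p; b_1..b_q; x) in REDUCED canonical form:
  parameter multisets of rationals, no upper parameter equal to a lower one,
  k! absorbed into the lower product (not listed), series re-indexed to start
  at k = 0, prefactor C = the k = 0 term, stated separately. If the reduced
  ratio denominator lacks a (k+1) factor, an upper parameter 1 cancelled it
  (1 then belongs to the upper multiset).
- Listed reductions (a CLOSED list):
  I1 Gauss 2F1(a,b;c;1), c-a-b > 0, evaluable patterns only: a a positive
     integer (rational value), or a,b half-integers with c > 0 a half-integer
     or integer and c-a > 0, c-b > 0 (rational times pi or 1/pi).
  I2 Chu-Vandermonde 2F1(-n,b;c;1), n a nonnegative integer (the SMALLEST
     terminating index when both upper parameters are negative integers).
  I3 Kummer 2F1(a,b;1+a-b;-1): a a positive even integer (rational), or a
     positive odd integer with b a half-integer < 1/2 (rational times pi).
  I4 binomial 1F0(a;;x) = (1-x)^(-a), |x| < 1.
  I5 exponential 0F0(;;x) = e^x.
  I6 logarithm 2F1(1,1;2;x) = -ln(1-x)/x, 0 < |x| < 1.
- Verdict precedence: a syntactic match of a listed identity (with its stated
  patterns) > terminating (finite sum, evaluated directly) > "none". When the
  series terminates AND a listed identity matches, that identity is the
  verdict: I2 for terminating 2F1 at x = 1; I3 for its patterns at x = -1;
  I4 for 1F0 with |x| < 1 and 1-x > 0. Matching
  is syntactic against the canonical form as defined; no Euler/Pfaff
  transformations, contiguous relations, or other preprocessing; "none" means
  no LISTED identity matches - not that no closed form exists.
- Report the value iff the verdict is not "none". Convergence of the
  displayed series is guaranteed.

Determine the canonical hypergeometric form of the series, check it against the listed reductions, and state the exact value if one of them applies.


Classification (C = -\frac{9}{8}): 2F1 with upper {-12, \frac{1}{3}}, lower {-\frac{3}{7}}, argument x = 1. Verdict: the Chu-Vandermonde identity I2 matches (terminating 2F1 at x = 1 with n = 12, b = 1/3, c = -\frac{3}{7}). Value: -\frac{127716784406657}{346887811297656}.

Key observation: t_0 being -\frac{9}{8}, factor the ratio over Q (C = -9/8): negated roots = parameters.
Adjacent-term ratio: r(k) = 1 * (k-12) (k+\frac{1}{3}) / [(k-\frac{3}{7}) (k+1)] - rational in k, leading ratio 1; with t_0 = -\frac{9}{8}, classification follows.


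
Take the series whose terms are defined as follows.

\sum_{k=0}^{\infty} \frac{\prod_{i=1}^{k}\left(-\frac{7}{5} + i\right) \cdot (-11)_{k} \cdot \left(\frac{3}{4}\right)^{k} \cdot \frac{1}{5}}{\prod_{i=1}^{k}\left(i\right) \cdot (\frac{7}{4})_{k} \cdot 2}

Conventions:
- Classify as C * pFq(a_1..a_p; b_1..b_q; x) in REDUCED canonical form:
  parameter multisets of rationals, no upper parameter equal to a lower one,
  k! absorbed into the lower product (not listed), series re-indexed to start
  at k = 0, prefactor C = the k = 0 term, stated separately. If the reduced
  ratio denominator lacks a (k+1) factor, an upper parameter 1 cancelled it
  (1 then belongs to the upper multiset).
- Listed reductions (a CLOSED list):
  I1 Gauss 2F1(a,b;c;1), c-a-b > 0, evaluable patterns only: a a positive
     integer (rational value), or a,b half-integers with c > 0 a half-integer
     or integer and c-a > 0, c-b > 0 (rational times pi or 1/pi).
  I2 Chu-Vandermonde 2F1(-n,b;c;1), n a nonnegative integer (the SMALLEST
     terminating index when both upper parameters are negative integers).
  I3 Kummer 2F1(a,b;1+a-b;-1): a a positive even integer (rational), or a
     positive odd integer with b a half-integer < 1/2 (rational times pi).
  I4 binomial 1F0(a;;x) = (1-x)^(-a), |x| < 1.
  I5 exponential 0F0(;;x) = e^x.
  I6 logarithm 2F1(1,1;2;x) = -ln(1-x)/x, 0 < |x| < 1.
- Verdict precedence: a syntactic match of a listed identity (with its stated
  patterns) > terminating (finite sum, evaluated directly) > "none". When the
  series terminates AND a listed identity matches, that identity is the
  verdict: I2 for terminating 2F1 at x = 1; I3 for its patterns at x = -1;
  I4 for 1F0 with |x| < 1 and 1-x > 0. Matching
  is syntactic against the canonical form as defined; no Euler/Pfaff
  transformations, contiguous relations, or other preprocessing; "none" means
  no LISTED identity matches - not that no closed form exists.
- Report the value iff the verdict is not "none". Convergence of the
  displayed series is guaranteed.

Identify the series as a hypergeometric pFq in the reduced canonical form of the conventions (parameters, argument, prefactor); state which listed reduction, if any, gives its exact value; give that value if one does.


Structural cue: from the first term \frac{1}{10}: the constant factors (C = 1/10, x = 3/4) combine into one prefactor.
Ratio: r(k) = \frac{3}{4} * (k-11) (k-\frac{2}{5}) / [(k+\frac{7}{4}) (k+1)] ; factor over Q: parameters, x = \frac{3}{4}, and C = \frac{1}{10}.

Reduced: x = \frac{3}{4}, 2F1, upper = {-11, -\frac{2}{5}}, lower = {\frac{7}{4}}, C = \frac{1}{10}. Verdict: terminating - upper -11 stops the sum at k = 11; the 12 terms are added exactly. Value: \frac{11533633738762859}{54406286621093750}.


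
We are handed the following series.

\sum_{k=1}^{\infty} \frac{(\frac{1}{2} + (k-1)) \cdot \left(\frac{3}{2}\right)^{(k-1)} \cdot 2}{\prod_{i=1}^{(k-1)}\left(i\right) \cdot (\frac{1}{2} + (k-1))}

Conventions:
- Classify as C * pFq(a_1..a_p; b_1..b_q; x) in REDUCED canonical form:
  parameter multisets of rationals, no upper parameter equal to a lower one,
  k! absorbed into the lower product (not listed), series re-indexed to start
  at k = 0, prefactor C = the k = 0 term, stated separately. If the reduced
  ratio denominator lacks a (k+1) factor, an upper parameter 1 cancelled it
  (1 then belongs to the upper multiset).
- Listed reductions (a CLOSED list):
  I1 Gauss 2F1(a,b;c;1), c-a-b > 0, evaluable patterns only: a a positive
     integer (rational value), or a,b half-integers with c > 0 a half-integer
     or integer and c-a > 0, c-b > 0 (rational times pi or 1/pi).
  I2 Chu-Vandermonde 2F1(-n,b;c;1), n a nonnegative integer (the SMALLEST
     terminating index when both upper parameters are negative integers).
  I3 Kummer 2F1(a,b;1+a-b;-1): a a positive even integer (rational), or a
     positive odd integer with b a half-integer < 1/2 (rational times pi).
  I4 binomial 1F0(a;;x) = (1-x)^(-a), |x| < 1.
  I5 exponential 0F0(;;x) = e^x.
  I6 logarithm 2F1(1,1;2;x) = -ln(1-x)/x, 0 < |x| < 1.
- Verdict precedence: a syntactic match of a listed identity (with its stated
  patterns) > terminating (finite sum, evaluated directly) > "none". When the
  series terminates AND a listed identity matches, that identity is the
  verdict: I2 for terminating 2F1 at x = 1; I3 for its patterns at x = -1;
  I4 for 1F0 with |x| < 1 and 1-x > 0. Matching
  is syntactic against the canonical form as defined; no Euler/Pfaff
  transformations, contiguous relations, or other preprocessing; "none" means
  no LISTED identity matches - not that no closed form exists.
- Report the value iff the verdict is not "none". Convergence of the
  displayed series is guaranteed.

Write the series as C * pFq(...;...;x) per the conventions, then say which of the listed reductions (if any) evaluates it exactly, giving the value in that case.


x = \frac{3}{2} here; the reduced form reads 0F0, upper {-}, lower {-}, C = 2. Verdict: exponential (I5) matches (the 0F0 exponential series at x = \frac{3}{2}). Sum: 2 \cdot e^{\frac{3}{2}}.

The tell: x = \frac{3}{2} and the factor k + 1/2 cancels (top and bottom), leaving C = 2.
Consecutive-term ratio: r(k) = \frac{3}{2} * 1 / [(k+1)] - poly over poly, x = \frac{3}{2} from leading terms; C = 2 at k = 0.


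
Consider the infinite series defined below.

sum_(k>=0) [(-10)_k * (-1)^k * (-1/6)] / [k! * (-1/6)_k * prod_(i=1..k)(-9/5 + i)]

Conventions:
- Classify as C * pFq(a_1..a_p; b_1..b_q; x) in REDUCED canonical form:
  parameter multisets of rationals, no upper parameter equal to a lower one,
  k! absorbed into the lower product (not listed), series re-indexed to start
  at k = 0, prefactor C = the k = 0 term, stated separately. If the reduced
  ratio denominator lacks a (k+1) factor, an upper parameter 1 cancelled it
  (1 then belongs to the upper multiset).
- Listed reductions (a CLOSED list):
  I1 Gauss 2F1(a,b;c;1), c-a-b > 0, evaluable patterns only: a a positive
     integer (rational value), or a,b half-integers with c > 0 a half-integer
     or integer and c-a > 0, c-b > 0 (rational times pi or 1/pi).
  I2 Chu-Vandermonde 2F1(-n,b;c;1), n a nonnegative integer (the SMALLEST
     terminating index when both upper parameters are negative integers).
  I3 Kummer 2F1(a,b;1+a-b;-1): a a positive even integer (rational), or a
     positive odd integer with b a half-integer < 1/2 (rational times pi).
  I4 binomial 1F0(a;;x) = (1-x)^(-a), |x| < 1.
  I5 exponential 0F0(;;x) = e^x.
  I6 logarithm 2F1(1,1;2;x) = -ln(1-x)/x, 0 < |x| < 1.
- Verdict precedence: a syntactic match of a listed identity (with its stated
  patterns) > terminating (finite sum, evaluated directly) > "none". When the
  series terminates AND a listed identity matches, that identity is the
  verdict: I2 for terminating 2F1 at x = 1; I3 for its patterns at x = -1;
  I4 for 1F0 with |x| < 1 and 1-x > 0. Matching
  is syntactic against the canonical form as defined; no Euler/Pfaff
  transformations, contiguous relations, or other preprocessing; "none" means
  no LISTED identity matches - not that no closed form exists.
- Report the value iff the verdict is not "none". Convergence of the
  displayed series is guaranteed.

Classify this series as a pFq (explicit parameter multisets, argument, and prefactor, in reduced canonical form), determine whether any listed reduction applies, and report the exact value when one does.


This is -1/6 * 1F2(-10; -4/5, -1/6; -1) in reduced canonical form. Verdict: terminating at k = 10: the factor (-10)_k kills every later term; summing the 11 survivors is exact. Hence: -301485808919309763514/340348583520754809.

Key observation: t_0 being -1/6, the lower running product (C = -1/6) is a rising factorial.
Step ratio: r(k) = (-1) * (k-10) / [(k-4/5) (k-1/6) (k+1)] - rational; roots negated = parameters, x = (-1), C = -1/6.


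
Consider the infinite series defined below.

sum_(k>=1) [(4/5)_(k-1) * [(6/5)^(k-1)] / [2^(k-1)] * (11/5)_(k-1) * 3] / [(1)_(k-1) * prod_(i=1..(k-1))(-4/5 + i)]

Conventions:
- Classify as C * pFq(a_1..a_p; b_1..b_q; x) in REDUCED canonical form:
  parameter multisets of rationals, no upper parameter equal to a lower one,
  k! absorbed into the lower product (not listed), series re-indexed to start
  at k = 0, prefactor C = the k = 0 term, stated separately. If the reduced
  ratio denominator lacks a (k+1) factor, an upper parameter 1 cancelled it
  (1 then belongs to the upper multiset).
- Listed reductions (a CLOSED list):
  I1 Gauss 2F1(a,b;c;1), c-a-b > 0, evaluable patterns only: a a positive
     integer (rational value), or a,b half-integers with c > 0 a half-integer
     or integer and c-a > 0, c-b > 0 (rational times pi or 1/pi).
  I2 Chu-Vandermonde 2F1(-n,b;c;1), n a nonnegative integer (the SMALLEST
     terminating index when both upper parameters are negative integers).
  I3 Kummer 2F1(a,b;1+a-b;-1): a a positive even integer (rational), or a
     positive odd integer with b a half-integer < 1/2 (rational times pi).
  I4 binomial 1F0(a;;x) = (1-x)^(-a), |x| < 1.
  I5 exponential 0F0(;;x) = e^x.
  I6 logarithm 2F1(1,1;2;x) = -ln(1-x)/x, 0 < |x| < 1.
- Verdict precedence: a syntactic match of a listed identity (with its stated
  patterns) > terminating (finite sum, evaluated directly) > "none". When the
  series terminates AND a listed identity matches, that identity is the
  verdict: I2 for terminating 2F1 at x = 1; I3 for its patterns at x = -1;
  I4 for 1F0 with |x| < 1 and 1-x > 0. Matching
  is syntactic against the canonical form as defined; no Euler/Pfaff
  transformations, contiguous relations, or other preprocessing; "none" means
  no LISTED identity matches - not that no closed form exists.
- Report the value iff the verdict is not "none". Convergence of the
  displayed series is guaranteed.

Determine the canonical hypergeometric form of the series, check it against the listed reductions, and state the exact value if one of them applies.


Structural cue: t_0 being 3, the two k-th powers (prefactor 3) combine into one argument.
Adjacent-term ratio: r(k) = (3/5) * (k+4/5) (k+11/5) / [(k+1/5) (k+1)] - poly over poly, x = (3/5) from leading terms; C = 3 at k = 0.

This is 3 * 2F1(4/5, 11/5; 1/5; 3/5) in reduced canonical form. Verdict: none. No listed pattern accepts 2F1(4/5, 11/5; 1/5; 3/5).


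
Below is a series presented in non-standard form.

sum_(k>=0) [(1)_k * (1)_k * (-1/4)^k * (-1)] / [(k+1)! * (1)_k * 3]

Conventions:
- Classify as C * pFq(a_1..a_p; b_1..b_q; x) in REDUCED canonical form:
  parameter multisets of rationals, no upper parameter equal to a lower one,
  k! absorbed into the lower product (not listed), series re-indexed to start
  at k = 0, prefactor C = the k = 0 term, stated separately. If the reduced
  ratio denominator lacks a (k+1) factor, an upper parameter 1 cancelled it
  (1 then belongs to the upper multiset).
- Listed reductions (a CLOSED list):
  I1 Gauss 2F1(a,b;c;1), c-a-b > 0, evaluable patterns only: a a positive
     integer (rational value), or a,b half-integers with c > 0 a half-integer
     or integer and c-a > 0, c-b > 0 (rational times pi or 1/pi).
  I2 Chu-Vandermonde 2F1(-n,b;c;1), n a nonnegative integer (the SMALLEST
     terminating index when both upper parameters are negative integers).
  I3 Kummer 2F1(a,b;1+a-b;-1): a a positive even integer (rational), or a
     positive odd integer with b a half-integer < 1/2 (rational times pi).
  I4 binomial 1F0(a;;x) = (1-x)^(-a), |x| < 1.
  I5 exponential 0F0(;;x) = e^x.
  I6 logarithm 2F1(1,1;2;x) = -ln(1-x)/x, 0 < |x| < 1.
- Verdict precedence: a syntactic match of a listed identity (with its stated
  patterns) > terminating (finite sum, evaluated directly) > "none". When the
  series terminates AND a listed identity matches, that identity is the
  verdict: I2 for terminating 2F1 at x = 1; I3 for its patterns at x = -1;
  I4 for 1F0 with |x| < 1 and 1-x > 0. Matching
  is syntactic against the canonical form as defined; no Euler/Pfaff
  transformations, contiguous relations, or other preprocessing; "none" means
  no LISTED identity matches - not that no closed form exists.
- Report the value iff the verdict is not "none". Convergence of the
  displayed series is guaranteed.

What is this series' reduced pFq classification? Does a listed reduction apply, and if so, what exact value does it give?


This is -1/3 * 2F1(1, 1; 2; -1/4) in reduced canonical form. Verdict: this is logarithm (I6) (the logarithm: parameters (1,1;2), x = -1/4). Hence: (-4/3) * ln(5/4).

Key step: t_0 being -1/3, (1)_k (C = -1/3, x = -1/4) is k! itself.
Term ratio: r(k) = (-1/4) * (k+1) (k+1) / [(k+2) (k+1)] - rational; roots negated = parameters, x = (-1/4), C = -1/3.
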